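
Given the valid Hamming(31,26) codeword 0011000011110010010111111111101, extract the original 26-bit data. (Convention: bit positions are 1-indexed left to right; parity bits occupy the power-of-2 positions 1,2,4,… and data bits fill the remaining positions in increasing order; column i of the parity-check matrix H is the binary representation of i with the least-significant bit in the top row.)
Parity bits occupy power-of-2 positions; data bits are at positions {3,5,6,7,9,10,11,12,13,14,15,17,18,19,20,21,22,23,24,25,26,27,28,29,30,31} (1-indexed).
Extract: c[3]=1 c[5]=0 c[6]=0 c[7]=0 c[9]=1 c[10]=1 c[11]=1 c[12]=1 c[13]=0 c[14]=0 c[15]=1 c[17]=0 c[18]=1 c[19]=0 c[20]=1 c[21]=1 c[22]=1 c[23]=1 c[24]=1 c[25]=1 c[26]=1 c[27]=1 c[28]=1 c[29]=1 c[30]=0 c[31]=1
Data = 10001111001010111111111101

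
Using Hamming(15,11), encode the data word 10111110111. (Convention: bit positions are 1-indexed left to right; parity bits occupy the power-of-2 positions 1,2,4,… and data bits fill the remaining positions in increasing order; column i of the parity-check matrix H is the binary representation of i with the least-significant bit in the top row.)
Codeword c = d · G (mod 2), d = 10111110111:
  c[0] = d·G[:,0] = (10111110111)·(11011010101) mod 2 = 1+0+0+1+1+0+1+0+1+0+1 mod 2 = 0
  c[1] = d·G[:,1] = (10111110111)·(10110110011) mod 2 = 1+0+1+1+0+1+1+0+0+1+1 mod 2 = 1
  c[2] = d·G[:,2] = (10111110111)·(10000000000) mod 2 = 1+0+0+0+0+0+0+0+0+0+0 mod 2 = 1
  c[3] = d·G[:,3] = (10111110111)·(01110001111) mod 2 = 0+0+1+1+0+0+0+0+1+1+1 mod 2 = 1
  c[4] = d·G[:,4] = (10111110111)·(01000000000) mod 2 = 0+0+0+0+0+0+0+0+0+0+0 mod 2 = 0
  c[5] = d·G[:,5] = (10111110111)·(00100000000) mod 2 = 0+0+1+0+0+0+0+0+0+0+0 mod 2 = 1
  c[6] = d·G[:,6] = (10111110111)·(00010000000) mod 2 = 0+0+0+1+0+0+0+0+0+0+0 mod 2 = 1
  c[7] = d·G[:,7] = (10111110111)·(00001111111) mod 2 = 0+0+0+0+1+1+1+0+1+1+1 mod 2 = 0
  c[8] = d·G[:,8] = (10111110111)·(00001000000) mod 2 = 0+0+0+0+1+0+0+0+0+0+0 mod 2 = 1
  c[9] = d·G[:,9] = (10111110111)·(00000100000) mod 2 = 0+0+0+0+0+1+0+0+0+0+0 mod 2 = 1
  c[10] = d·G[:,10] = (10111110111)·(00000010000) mod 2 = 0+0+0+0+0+0+1+0+0+0+0 mod 2 = 1
  c[11] = d·G[:,11] = (10111110111)·(00000001000) mod 2 = 0+0+0+0+0+0+0+0+0+0+0 mod 2 = 0
  c[12] = d·G[:,12] = (10111110111)·(00000000100) mod 2 = 0+0+0+0+0+0+0+0+1+0+0 mod 2 = 1
  c[13] = d·G[:,13] = (10111110111)·(00000000010) mod 2 = 0+0+0+0+0+0+0+0+0+1+0 mod 2 = 1
  c[14] = d·G[:,14] = (10111110111)·(00000000001) mod 2 = 0+0+0+0+0+0+0+0+0+0+1 mod 2 = 1
Codeword = 011101101110111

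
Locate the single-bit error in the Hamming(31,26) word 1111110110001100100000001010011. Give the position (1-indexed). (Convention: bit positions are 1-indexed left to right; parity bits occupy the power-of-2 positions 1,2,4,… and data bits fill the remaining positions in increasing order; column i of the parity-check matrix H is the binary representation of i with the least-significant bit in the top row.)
Syndrome s = H · r^T (mod 2), r = 1111110110001100100000001010011:
  s[0] = (1010101010101010101010101010101)·(1111110110001100100000001010011) mod 2 = 1+0+1+0+1+0+0+0+1+0+0+0+1+0+0+0+1+0+0+0+0+0+0+0+1+0+1+0+0+0+1 mod 2 = 1
  s[1] = (0110011001100110011001100110011)·(1111110110001100100000001010011) mod 2 = 0+1+1+0+0+1+0+0+0+0+0+0+0+1+0+0+0+0+0+0+0+0+0+0+0+0+1+0+0+1+1 mod 2 = 1
  s[2] = (0001111000011110000111100001111)·(1111110110001100100000001010011) mod 2 = 0+0+0+1+1+1+0+0+0+0+0+0+1+1+0+0+0+0+0+0+0+0+0+0+0+0+0+0+0+1+1 mod 2 = 1
  s[3] = (0000000111111110000000011111111)·(1111110110001100100000001010011) mod 2 = 0+0+0+0+0+0+0+1+1+0+0+0+1+1+0+0+0+0+0+0+0+0+0+0+1+0+1+0+0+1+1 mod 2 = 0
  s[4] = (0000000000000001111111111111111)·(1111110110001100100000001010011) mod 2 = 0+0+0+0+0+0+0+0+0+0+0+0+0+0+0+0+1+0+0+0+0+0+0+0+1+0+1+0+0+1+1 mod 2 = 1
Syndrome = 11101
Column i of H is the binary representation of i, so the syndrome is the binary index of the flipped bit.
Read s = 11101 with s[0] as LSB: 1·2^0 + 1·2^1 + 1·2^2 + 0·2^3 + 1·2^4 = 23.
Error is at bit position 23.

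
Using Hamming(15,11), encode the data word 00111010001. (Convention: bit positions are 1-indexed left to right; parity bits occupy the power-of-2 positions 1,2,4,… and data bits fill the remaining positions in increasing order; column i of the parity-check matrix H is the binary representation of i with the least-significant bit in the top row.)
Codeword c = d · G (mod 2), d = 00111010001:
  c[0] = d·G[:,0] = (00111010001)·(11011010101) mod 2 = 0+0+0+1+1+0+1+0+0+0+1 mod 2 = 0
  c[1] = d·G[:,1] = (00111010001)·(10110110011) mod 2 = 0+0+1+1+0+0+1+0+0+0+1 mod 2 = 0
  c[2] = d·G[:,2] = (00111010001)·(10000000000) mod 2 = 0+0+0+0+0+0+0+0+0+0+0 mod 2 = 0
  c[3] = d·G[:,3] = (00111010001)·(01110001111) mod 2 = 0+0+1+1+0+0+0+0+0+0+1 mod 2 = 1
  c[4] = d·G[:,4] = (00111010001)·(01000000000) mod 2 = 0+0+0+0+0+0+0+0+0+0+0 mod 2 = 0
  c[5] = d·G[:,5] = (00111010001)·(00100000000) mod 2 = 0+0+1+0+0+0+0+0+0+0+0 mod 2 = 1
  c[6] = d·G[:,6] = (00111010001)·(00010000000) mod 2 = 0+0+0+1+0+0+0+0+0+0+0 mod 2 = 1
  c[7] = d·G[:,7] = (00111010001)·(00001111111) mod 2 = 0+0+0+0+1+0+1+0+0+0+1 mod 2 = 1
  c[8] = d·G[:,8] = (00111010001)·(00001000000) mod 2 = 0+0+0+0+1+0+0+0+0+0+0 mod 2 = 1
  c[9] = d·G[:,9] = (00111010001)·(00000100000) mod 2 = 0+0+0+0+0+0+0+0+0+0+0 mod 2 = 0
  c[10] = d·G[:,10] = (00111010001)·(00000010000) mod 2 = 0+0+0+0+0+0+1+0+0+0+0 mod 2 = 1
  c[11] = d·G[:,11] = (00111010001)·(00000001000) mod 2 = 0+0+0+0+0+0+0+0+0+0+0 mod 2 = 0
  c[12] = d·G[:,12] = (00111010001)·(00000000100) mod 2 = 0+0+0+0+0+0+0+0+0+0+0 mod 2 = 0
  c[13] = d·G[:,13] = (00111010001)·(00000000010) mod 2 = 0+0+0+0+0+0+0+0+0+0+0 mod 2 = 0
  c[14] = d·G[:,14] = (00111010001)·(00000000001) mod 2 = 0+0+0+0+0+0+0+0+0+0+1 mod 2 = 1
Codeword = 000101111010001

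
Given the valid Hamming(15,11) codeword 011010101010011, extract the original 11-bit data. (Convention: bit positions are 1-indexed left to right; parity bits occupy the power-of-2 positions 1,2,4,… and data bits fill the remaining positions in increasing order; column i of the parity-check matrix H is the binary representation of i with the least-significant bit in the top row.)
Parity bits occupy power-of-2 positions; data bits are at positions {3,5,6,7,9,10,11,12,13,14,15} (1-indexed).
Extract: c[3]=1 c[5]=1 c[6]=0 c[7]=1 c[9]=1 c[10]=0 c[11]=1 c[12]=0 c[13]=0 c[14]=1 c[15]=1
Data = 11011010011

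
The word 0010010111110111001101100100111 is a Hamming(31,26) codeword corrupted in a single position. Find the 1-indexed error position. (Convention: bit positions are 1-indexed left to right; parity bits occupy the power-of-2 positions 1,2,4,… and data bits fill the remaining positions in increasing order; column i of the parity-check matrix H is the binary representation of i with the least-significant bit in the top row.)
Syndrome s = H · r^T (mod 2), r = 0010010111110111001101100100111:
  s[0] = (1010101010101010101010101010101)·(0010010111110111001101100100111) mod 2 = 0+0+1+0+0+0+0+0+1+0+1+0+0+0+1+0+0+0+1+0+0+0+1+0+0+0+0+0+1+0+1 mod 2 = 0
  s[1] = (0110011001100110011001100110011)·(0010010111110111001101100100111) mod 2 = 0+0+1+0+0+1+0+0+0+1+1+0+0+1+1+0+0+0+1+0+0+1+1+0+0+1+0+0+0+1+1 mod 2 = 0
  s[2] = (0001111000011110000111100001111)·(0010010111110111001101100100111) mod 2 = 0+0+0+0+0+1+0+0+0+0+0+1+0+1+1+0+0+0+0+1+0+1+1+0+0+0+0+0+1+1+1 mod 2 = 0
  s[3] = (0000000111111110000000011111111)·(0010010111110111001101100100111) mod 2 = 0+0+0+0+0+0+0+1+1+1+1+1+0+1+1+0+0+0+0+0+0+0+0+0+0+1+0+0+1+1+1 mod 2 = 1
  s[4] = (0000000000000001111111111111111)·(0010010111110111001101100100111) mod 2 = 0+0+0+0+0+0+0+0+0+0+0+0+0+0+0+1+0+0+1+1+0+1+1+0+0+1+0+0+1+1+1 mod 2 = 1
Syndrome = 00011
Column i of H is the binary representation of i, so the syndrome is the binary index of the flipped bit.
Read s = 00011 with s[0] as LSB: 0·2^0 + 0·2^1 + 0·2^2 + 1·2^3 + 1·2^4 = 24.
Error is at bit position 24.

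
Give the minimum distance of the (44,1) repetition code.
d_min = 44 (the only two codewords are 0…0 and 1…1, differing in all 44 positions).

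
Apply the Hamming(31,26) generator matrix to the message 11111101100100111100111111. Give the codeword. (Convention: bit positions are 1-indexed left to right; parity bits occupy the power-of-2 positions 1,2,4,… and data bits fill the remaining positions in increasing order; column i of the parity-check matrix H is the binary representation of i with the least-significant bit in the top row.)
Codeword c = d · G (mod 2), d = 11111101100100111100111111:
  c[0] = d·G[:,0] = (11111101100100111100111111)·(11011010101101010101010101) mod 2 = 1+1+0+1+1+0+0+0+1+0+0+1+0+0+0+1+0+1+0+0+0+1+0+1+0+1 mod 2 = 1
  c[1] = d·G[:,1] = (11111101100100111100111111)·(10110110011011001100110011) mod 2 = 1+0+1+1+0+1+0+0+0+0+0+0+0+0+0+0+1+1+0+0+1+1+0+0+1+1 mod 2 = 0
  c[2] = d·G[:,2] = (11111101100100111100111111)·(10000000000000000000000000) mod 2 = 1+0+0+0+0+0+0+0+0+0+0+0+0+0+0+0+0+0+0+0+0+0+0+0+0+0 mod 2 = 1
  c[3] = d·G[:,3] = (11111101100100111100111111)·(01110001111000111100001111) mod 2 = 0+1+1+1+0+0+0+1+1+0+0+0+0+0+1+1+1+1+0+0+0+0+1+1+1+1 mod 2 = 1
  c[4] = d·G[:,4] = (11111101100100111100111111)·(01000000000000000000000000) mod 2 = 0+1+0+0+0+0+0+0+0+0+0+0+0+0+0+0+0+0+0+0+0+0+0+0+0+0 mod 2 = 1
  c[5] = d·G[:,5] = (11111101100100111100111111)·(00100000000000000000000000) mod 2 = 0+0+1+0+0+0+0+0+0+0+0+0+0+0+0+0+0+0+0+0+0+0+0+0+0+0 mod 2 = 1
  c[6] = d·G[:,6] = (11111101100100111100111111)·(00010000000000000000000000) mod 2 = 0+0+0+1+0+0+0+0+0+0+0+0+0+0+0+0+0+0+0+0+0+0+0+0+0+0 mod 2 = 1
  c[7] = d·G[:,7] = (11111101100100111100111111)·(00001111111000000011111111) mod 2 = 0+0+0+0+1+1+0+1+1+0+0+0+0+0+0+0+0+0+0+0+1+1+1+1+1+1 mod 2 = 0
  c[8] = d·G[:,8] = (11111101100100111100111111)·(00001000000000000000000000) mod 2 = 0+0+0+0+1+0+0+0+0+0+0+0+0+0+0+0+0+0+0+0+0+0+0+0+0+0 mod 2 = 1
  c[9] = d·G[:,9] = (11111101100100111100111111)·(00000100000000000000000000) mod 2 = 0+0+0+0+0+1+0+0+0+0+0+0+0+0+0+0+0+0+0+0+0+0+0+0+0+0 mod 2 = 1
  c[10] = d·G[:,10] = (11111101100100111100111111)·(00000010000000000000000000) mod 2 = 0+0+0+0+0+0+0+0+0+0+0+0+0+0+0+0+0+0+0+0+0+0+0+0+0+0 mod 2 = 0
  c[11] = d·G[:,11] = (11111101100100111100111111)·(00000001000000000000000000) mod 2 = 0+0+0+0+0+0+0+1+0+0+0+0+0+0+0+0+0+0+0+0+0+0+0+0+0+0 mod 2 = 1
  c[12] = d·G[:,12] = (11111101100100111100111111)·(00000000100000000000000000) mod 2 = 0+0+0+0+0+0+0+0+1+0+0+0+0+0+0+0+0+0+0+0+0+0+0+0+0+0 mod 2 = 1
  c[13] = d·G[:,13] = (11111101100100111100111111)·(00000000010000000000000000) mod 2 = 0+0+0+0+0+0+0+0+0+0+0+0+0+0+0+0+0+0+0+0+0+0+0+0+0+0 mod 2 = 0
  c[14] = d·G[:,14] = (11111101100100111100111111)·(00000000001000000000000000) mod 2 = 0+0+0+0+0+0+0+0+0+0+0+0+0+0+0+0+0+0+0+0+0+0+0+0+0+0 mod 2 = 0
  c[15] = d·G[:,15] = (11111101100100111100111111)·(00000000000111111111111111) mod 2 = 0+0+0+0+0+0+0+0+0+0+0+1+0+0+1+1+1+1+0+0+1+1+1+1+1+1 mod 2 = 1
  c[16] = d·G[:,16] = (11111101100100111100111111)·(00000000000100000000000000) mod 2 = 0+0+0+0+0+0+0+0+0+0+0+1+0+0+0+0+0+0+0+0+0+0+0+0+0+0 mod 2 = 1
  c[17] = d·G[:,17] = (11111101100100111100111111)·(00000000000010000000000000) mod 2 = 0+0+0+0+0+0+0+0+0+0+0+0+0+0+0+0+0+0+0+0+0+0+0+0+0+0 mod 2 = 0
  c[18] = d·G[:,18] = (11111101100100111100111111)·(00000000000001000000000000) mod 2 = 0+0+0+0+0+0+0+0+0+0+0+0+0+0+0+0+0+0+0+0+0+0+0+0+0+0 mod 2 = 0
  c[19] = d·G[:,19] = (11111101100100111100111111)·(00000000000000100000000000) mod 2 = 0+0+0+0+0+0+0+0+0+0+0+0+0+0+1+0+0+0+0+0+0+0+0+0+0+0 mod 2 = 1
  c[20] = d·G[:,20] = (11111101100100111100111111)·(00000000000000010000000000) mod 2 = 0+0+0+0+0+0+0+0+0+0+0+0+0+0+0+1+0+0+0+0+0+0+0+0+0+0 mod 2 = 1
  c[21] = d·G[:,21] = (11111101100100111100111111)·(00000000000000001000000000) mod 2 = 0+0+0+0+0+0+0+0+0+0+0+0+0+0+0+0+1+0+0+0+0+0+0+0+0+0 mod 2 = 1
  c[22] = d·G[:,22] = (11111101100100111100111111)·(00000000000000000100000000) mod 2 = 0+0+0+0+0+0+0+0+0+0+0+0+0+0+0+0+0+1+0+0+0+0+0+0+0+0 mod 2 = 1
  c[23] = d·G[:,23] = (11111101100100111100111111)·(00000000000000000010000000) mod 2 = 0+0+0+0+0+0+0+0+0+0+0+0+0+0+0+0+0+0+0+0+0+0+0+0+0+0 mod 2 = 0
  c[24] = d·G[:,24] = (11111101100100111100111111)·(00000000000000000001000000) mod 2 = 0+0+0+0+0+0+0+0+0+0+0+0+0+0+0+0+0+0+0+0+0+0+0+0+0+0 mod 2 = 0
  c[25] = d·G[:,25] = (11111101100100111100111111)·(00000000000000000000100000) mod 2 = 0+0+0+0+0+0+0+0+0+0+0+0+0+0+0+0+0+0+0+0+1+0+0+0+0+0 mod 2 = 1
  c[26] = d·G[:,26] = (11111101100100111100111111)·(00000000000000000000010000) mod 2 = 0+0+0+0+0+0+0+0+0+0+0+0+0+0+0+0+0+0+0+0+0+1+0+0+0+0 mod 2 = 1
  c[27] = d·G[:,27] = (11111101100100111100111111)·(00000000000000000000001000) mod 2 = 0+0+0+0+0+0+0+0+0+0+0+0+0+0+0+0+0+0+0+0+0+0+1+0+0+0 mod 2 = 1
  c[28] = d·G[:,28] = (11111101100100111100111111)·(00000000000000000000000100) mod 2 = 0+0+0+0+0+0+0+0+0+0+0+0+0+0+0+0+0+0+0+0+0+0+0+1+0+0 mod 2 = 1
  c[29] = d·G[:,29] = (11111101100100111100111111)·(00000000000000000000000010) mod 2 = 0+0+0+0+0+0+0+0+0+0+0+0+0+0+0+0+0+0+0+0+0+0+0+0+1+0 mod 2 = 1
  c[30] = d·G[:,30] = (11111101100100111100111111)·(00000000000000000000000001) mod 2 = 0+0+0+0+0+0+0+0+0+0+0+0+0+0+0+0+0+0+0+0+0+0+0+0+0+1 mod 2 = 1
Codeword = 1011111011011001100111100111111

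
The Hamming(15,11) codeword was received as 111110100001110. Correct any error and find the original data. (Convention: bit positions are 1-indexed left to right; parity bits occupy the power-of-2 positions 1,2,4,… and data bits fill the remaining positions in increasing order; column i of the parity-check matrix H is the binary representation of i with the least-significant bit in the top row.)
Syndrome s = H · r^T (mod 2), r = 111110100001110:
  s[0] = (101010101010101)·(111110100001110) mod 2 = 1+0+1+0+1+0+1+0+0+0+0+0+1+0+0 mod 2 = 1
  s[1] = (011001100110011)·(111110100001110) mod 2 = 0+1+1+0+0+0+1+0+0+0+0+0+0+1+0 mod 2 = 0
  s[2] = (000111100001111)·(111110100001110) mod 2 = 0+0+0+1+1+0+1+0+0+0+0+1+1+1+0 mod 2 = 0
  s[3] = (000000011111111)·(111110100001110) mod 2 = 0+0+0+0+0+0+0+0+0+0+0+1+1+1+0 mod 2 = 1
Syndrome = 1001
Column 9 of H equals this syndrome → error at bit 9 (1-indexed).
Flip bit 9: 111110100001110 → 111110101001110
Extract data bits at positions {3,5,6,7,9,10,11,12,13,14,15}: 11011001110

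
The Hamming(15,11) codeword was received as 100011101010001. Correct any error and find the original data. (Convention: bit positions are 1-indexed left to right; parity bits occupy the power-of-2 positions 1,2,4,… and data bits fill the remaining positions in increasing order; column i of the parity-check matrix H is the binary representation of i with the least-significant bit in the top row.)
Syndrome s = H · r^T (mod 2), r = 100011101010001:
  s[0] = (101010101010101)·(100011101010001) mod 2 = 1+0+0+0+1+0+1+0+1+0+1+0+0+0+1 mod 2 = 0
  s[1] = (011001100110011)·(100011101010001) mod 2 = 0+0+0+0+0+1+1+0+0+0+1+0+0+0+1 mod 2 = 0
  s[2] = (000111100001111)·(100011101010001) mod 2 = 0+0+0+0+1+1+1+0+0+0+0+0+0+0+1 mod 2 = 0
  s[3] = (000000011111111)·(100011101010001) mod 2 = 0+0+0+0+0+0+0+0+1+0+1+0+0+0+1 mod 2 = 1
Syndrome = 0001
Column 8 of H equals this syndrome → error at bit 8 (1-indexed).
Flip bit 8: 100011101010001 → 100011111010001
Extract data bits at positions {3,5,6,7,9,10,11,12,13,14,15}: 01111010001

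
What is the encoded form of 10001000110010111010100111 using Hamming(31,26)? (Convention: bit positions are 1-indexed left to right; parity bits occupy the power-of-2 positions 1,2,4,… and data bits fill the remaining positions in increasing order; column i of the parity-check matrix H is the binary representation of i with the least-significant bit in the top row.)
Codeword c = d · G (mod 2), d = 10001000110010111010100111:
  c[0] = d·G[:,0] = (10001000110010111010100111)·(11011010101101010101010101) mod 2 = 1+0+0+0+1+0+0+0+1+0+0+0+0+0+0+1+0+0+0+0+0+0+0+1+0+1 mod 2 = 0
  c[1] = d·G[:,1] = (10001000110010111010100111)·(10110110011011001100110011) mod 2 = 1+0+0+0+0+0+0+0+0+1+0+0+1+0+0+0+1+0+0+0+1+0+0+0+1+1 mod 2 = 1
  c[2] = d·G[:,2] = (10001000110010111010100111)·(10000000000000000000000000) mod 2 = 1+0+0+0+0+0+0+0+0+0+0+0+0+0+0+0+0+0+0+0+0+0+0+0+0+0 mod 2 = 1
  c[3] = d·G[:,3] = (10001000110010111010100111)·(01110001111000111100001111) mod 2 = 0+0+0+0+0+0+0+0+1+1+0+0+0+0+1+1+1+0+0+0+0+0+0+1+1+1 mod 2 = 0
  c[4] = d·G[:,4] = (10001000110010111010100111)·(01000000000000000000000000) mod 2 = 0+0+0+0+0+0+0+0+0+0+0+0+0+0+0+0+0+0+0+0+0+0+0+0+0+0 mod 2 = 0
  c[5] = d·G[:,5] = (10001000110010111010100111)·(00100000000000000000000000) mod 2 = 0+0+0+0+0+0+0+0+0+0+0+0+0+0+0+0+0+0+0+0+0+0+0+0+0+0 mod 2 = 0
  c[6] = d·G[:,6] = (10001000110010111010100111)·(00010000000000000000000000) mod 2 = 0+0+0+0+0+0+0+0+0+0+0+0+0+0+0+0+0+0+0+0+0+0+0+0+0+0 mod 2 = 0
  c[7] = d·G[:,7] = (10001000110010111010100111)·(00001111111000000011111111) mod 2 = 0+0+0+0+1+0+0+0+1+1+0+0+0+0+0+0+0+0+1+0+1+0+0+1+1+1 mod 2 = 0
  c[8] = d·G[:,8] = (10001000110010111010100111)·(00001000000000000000000000) mod 2 = 0+0+0+0+1+0+0+0+0+0+0+0+0+0+0+0+0+0+0+0+0+0+0+0+0+0 mod 2 = 1
  c[9] = d·G[:,9] = (10001000110010111010100111)·(00000100000000000000000000) mod 2 = 0+0+0+0+0+0+0+0+0+0+0+0+0+0+0+0+0+0+0+0+0+0+0+0+0+0 mod 2 = 0
  c[10] = d·G[:,10] = (10001000110010111010100111)·(00000010000000000000000000) mod 2 = 0+0+0+0+0+0+0+0+0+0+0+0+0+0+0+0+0+0+0+0+0+0+0+0+0+0 mod 2 = 0
  c[11] = d·G[:,11] = (10001000110010111010100111)·(00000001000000000000000000) mod 2 = 0+0+0+0+0+0+0+0+0+0+0+0+0+0+0+0+0+0+0+0+0+0+0+0+0+0 mod 2 = 0
  c[12] = d·G[:,12] = (10001000110010111010100111)·(00000000100000000000000000) mod 2 = 0+0+0+0+0+0+0+0+1+0+0+0+0+0+0+0+0+0+0+0+0+0+0+0+0+0 mod 2 = 1
  c[13] = d·G[:,13] = (10001000110010111010100111)·(00000000010000000000000000) mod 2 = 0+0+0+0+0+0+0+0+0+1+0+0+0+0+0+0+0+0+0+0+0+0+0+0+0+0 mod 2 = 1
  c[14] = d·G[:,14] = (10001000110010111010100111)·(00000000001000000000000000) mod 2 = 0+0+0+0+0+0+0+0+0+0+0+0+0+0+0+0+0+0+0+0+0+0+0+0+0+0 mod 2 = 0
  c[15] = d·G[:,15] = (10001000110010111010100111)·(00000000000111111111111111) mod 2 = 0+0+0+0+0+0+0+0+0+0+0+0+1+0+1+1+1+0+1+0+1+0+0+1+1+1 mod 2 = 1
  c[16] = d·G[:,16] = (10001000110010111010100111)·(00000000000100000000000000) mod 2 = 0+0+0+0+0+0+0+0+0+0+0+0+0+0+0+0+0+0+0+0+0+0+0+0+0+0 mod 2 = 0
  c[17] = d·G[:,17] = (10001000110010111010100111)·(00000000000010000000000000) mod 2 = 0+0+0+0+0+0+0+0+0+0+0+0+1+0+0+0+0+0+0+0+0+0+0+0+0+0 mod 2 = 1
  c[18] = d·G[:,18] = (10001000110010111010100111)·(00000000000001000000000000) mod 2 = 0+0+0+0+0+0+0+0+0+0+0+0+0+0+0+0+0+0+0+0+0+0+0+0+0+0 mod 2 = 0
  c[19] = d·G[:,19] = (10001000110010111010100111)·(00000000000000100000000000) mod 2 = 0+0+0+0+0+0+0+0+0+0+0+0+0+0+1+0+0+0+0+0+0+0+0+0+0+0 mod 2 = 1
  c[20] = d·G[:,20] = (10001000110010111010100111)·(00000000000000010000000000) mod 2 = 0+0+0+0+0+0+0+0+0+0+0+0+0+0+0+1+0+0+0+0+0+0+0+0+0+0 mod 2 = 1
  c[21] = d·G[:,21] = (10001000110010111010100111)·(00000000000000001000000000) mod 2 = 0+0+0+0+0+0+0+0+0+0+0+0+0+0+0+0+1+0+0+0+0+0+0+0+0+0 mod 2 = 1
  c[22] = d·G[:,22] = (10001000110010111010100111)·(00000000000000000100000000) mod 2 = 0+0+0+0+0+0+0+0+0+0+0+0+0+0+0+0+0+0+0+0+0+0+0+0+0+0 mod 2 = 0
  c[23] = d·G[:,23] = (10001000110010111010100111)·(00000000000000000010000000) mod 2 = 0+0+0+0+0+0+0+0+0+0+0+0+0+0+0+0+0+0+1+0+0+0+0+0+0+0 mod 2 = 1
  c[24] = d·G[:,24] = (10001000110010111010100111)·(00000000000000000001000000) mod 2 = 0+0+0+0+0+0+0+0+0+0+0+0+0+0+0+0+0+0+0+0+0+0+0+0+0+0 mod 2 = 0
  c[25] = d·G[:,25] = (10001000110010111010100111)·(00000000000000000000100000) mod 2 = 0+0+0+0+0+0+0+0+0+0+0+0+0+0+0+0+0+0+0+0+1+0+0+0+0+0 mod 2 = 1
  c[26] = d·G[:,26] = (10001000110010111010100111)·(00000000000000000000010000) mod 2 = 0+0+0+0+0+0+0+0+0+0+0+0+0+0+0+0+0+0+0+0+0+0+0+0+0+0 mod 2 = 0
  c[27] = d·G[:,27] = (10001000110010111010100111)·(00000000000000000000001000) mod 2 = 0+0+0+0+0+0+0+0+0+0+0+0+0+0+0+0+0+0+0+0+0+0+0+0+0+0 mod 2 = 0
  c[28] = d·G[:,28] = (10001000110010111010100111)·(00000000000000000000000100) mod 2 = 0+0+0+0+0+0+0+0+0+0+0+0+0+0+0+0+0+0+0+0+0+0+0+1+0+0 mod 2 = 1
  c[29] = d·G[:,29] = (10001000110010111010100111)·(00000000000000000000000010) mod 2 = 0+0+0+0+0+0+0+0+0+0+0+0+0+0+0+0+0+0+0+0+0+0+0+0+1+0 mod 2 = 1
  c[30] = d·G[:,30] = (10001000110010111010100111)·(00000000000000000000000001) mod 2 = 0+0+0+0+0+0+0+0+0+0+0+0+0+0+0+0+0+0+0+0+0+0+0+0+0+1 mod 2 = 1
Codeword = 0110000010001101010111010100111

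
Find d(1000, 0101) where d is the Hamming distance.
XOR = 1101, count of 1s = 3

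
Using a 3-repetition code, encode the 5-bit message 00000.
Repeat each bit 3× and concatenate:
0→000  0→000  0→000  0→000  0→000
Codeword = 000000000000000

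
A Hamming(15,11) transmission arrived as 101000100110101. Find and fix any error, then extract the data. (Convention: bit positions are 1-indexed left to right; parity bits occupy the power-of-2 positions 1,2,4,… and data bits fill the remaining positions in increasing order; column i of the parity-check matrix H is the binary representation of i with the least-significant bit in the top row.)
Syndrome s = H · r^T (mod 2), r = 101000100110101:
  s[0] = (101010101010101)·(101000100110101) mod 2 = 1+0+1+0+0+0+1+0+0+0+1+0+1+0+1 mod 2 = 0
  s[1] = (011001100110011)·(101000100110101) mod 2 = 0+0+1+0+0+0+1+0+0+1+1+0+0+0+1 mod 2 = 1
  s[2] = (000111100001111)·(101000100110101) mod 2 = 0+0+0+0+0+0+1+0+0+0+0+0+1+0+1 mod 2 = 1
  s[3] = (000000011111111)·(101000100110101) mod 2 = 0+0+0+0+0+0+0+0+0+1+1+0+1+0+1 mod 2 = 0
Syndrome = 0110
Column 6 of H equals this syndrome → error at bit 6 (1-indexed).
Flip bit 6: 101000100110101 → 101001100110101
Extract data bits at positions {3,5,6,7,9,10,11,12,13,14,15}: 10110110101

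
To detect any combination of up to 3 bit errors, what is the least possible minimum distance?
Detecting e errors requires d_min ≥ e + 1 = 3 + 1 = 4.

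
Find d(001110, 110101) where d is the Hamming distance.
XOR = 111011, count of 1s = 5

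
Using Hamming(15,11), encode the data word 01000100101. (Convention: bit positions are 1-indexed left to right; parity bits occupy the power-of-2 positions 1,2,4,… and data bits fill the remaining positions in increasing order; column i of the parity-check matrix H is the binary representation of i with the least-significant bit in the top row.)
Codeword c = d · G (mod 2), d = 01000100101:
  c[0] = d·G[:,0] = (01000100101)·(11011010101) mod 2 = 0+1+0+0+0+0+0+0+1+0+1 mod 2 = 1
  c[1] = d·G[:,1] = (01000100101)·(10110110011) mod 2 = 0+0+0+0+0+1+0+0+0+0+1 mod 2 = 0
  c[2] = d·G[:,2] = (01000100101)·(10000000000) mod 2 = 0+0+0+0+0+0+0+0+0+0+0 mod 2 = 0
  c[3] = d·G[:,3] = (01000100101)·(01110001111) mod 2 = 0+1+0+0+0+0+0+0+1+0+1 mod 2 = 1
  c[4] = d·G[:,4] = (01000100101)·(01000000000) mod 2 = 0+1+0+0+0+0+0+0+0+0+0 mod 2 = 1
  c[5] = d·G[:,5] = (01000100101)·(00100000000) mod 2 = 0+0+0+0+0+0+0+0+0+0+0 mod 2 = 0
  c[6] = d·G[:,6] = (01000100101)·(00010000000) mod 2 = 0+0+0+0+0+0+0+0+0+0+0 mod 2 = 0
  c[7] = d·G[:,7] = (01000100101)·(00001111111) mod 2 = 0+0+0+0+0+1+0+0+1+0+1 mod 2 = 1
  c[8] = d·G[:,8] = (01000100101)·(00001000000) mod 2 = 0+0+0+0+0+0+0+0+0+0+0 mod 2 = 0
  c[9] = d·G[:,9] = (01000100101)·(00000100000) mod 2 = 0+0+0+0+0+1+0+0+0+0+0 mod 2 = 1
  c[10] = d·G[:,10] = (01000100101)·(00000010000) mod 2 = 0+0+0+0+0+0+0+0+0+0+0 mod 2 = 0
  c[11] = d·G[:,11] = (01000100101)·(00000001000) mod 2 = 0+0+0+0+0+0+0+0+0+0+0 mod 2 = 0
  c[12] = d·G[:,12] = (01000100101)·(00000000100) mod 2 = 0+0+0+0+0+0+0+0+1+0+0 mod 2 = 1
  c[13] = d·G[:,13] = (01000100101)·(00000000010) mod 2 = 0+0+0+0+0+0+0+0+0+0+0 mod 2 = 0
  c[14] = d·G[:,14] = (01000100101)·(00000000001) mod 2 = 0+0+0+0+0+0+0+0+0+0+1 mod 2 = 1
Codeword = 100110010100101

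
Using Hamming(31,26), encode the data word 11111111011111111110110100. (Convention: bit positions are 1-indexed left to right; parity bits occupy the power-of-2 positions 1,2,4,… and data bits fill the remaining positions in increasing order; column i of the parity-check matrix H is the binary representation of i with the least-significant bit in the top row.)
Codeword c = d · G (mod 2), d = 11111111011111111110110100:
  c[0] = d·G[:,0] = (11111111011111111110110100)·(11011010101101010101010101) mod 2 = 1+1+0+1+1+0+1+0+0+0+1+1+0+1+0+1+0+1+0+0+0+1+0+1+0+0 mod 2 = 0
  c[1] = d·G[:,1] = (11111111011111111110110100)·(10110110011011001100110011) mod 2 = 1+0+1+1+0+1+1+0+0+1+1+0+1+1+0+0+1+1+0+0+1+1+0+0+0+0 mod 2 = 1
  c[2] = d·G[:,2] = (11111111011111111110110100)·(10000000000000000000000000) mod 2 = 1+0+0+0+0+0+0+0+0+0+0+0+0+0+0+0+0+0+0+0+0+0+0+0+0+0 mod 2 = 1
  c[3] = d·G[:,3] = (11111111011111111110110100)·(01110001111000111100001111) mod 2 = 0+1+1+1+0+0+0+1+0+1+1+0+0+0+1+1+1+1+0+0+0+0+0+1+0+0 mod 2 = 1
  c[4] = d·G[:,4] = (11111111011111111110110100)·(01000000000000000000000000) mod 2 = 0+1+0+0+0+0+0+0+0+0+0+0+0+0+0+0+0+0+0+0+0+0+0+0+0+0 mod 2 = 1
  c[5] = d·G[:,5] = (11111111011111111110110100)·(00100000000000000000000000) mod 2 = 0+0+1+0+0+0+0+0+0+0+0+0+0+0+0+0+0+0+0+0+0+0+0+0+0+0 mod 2 = 1
  c[6] = d·G[:,6] = (11111111011111111110110100)·(00010000000000000000000000) mod 2 = 0+0+0+1+0+0+0+0+0+0+0+0+0+0+0+0+0+0+0+0+0+0+0+0+0+0 mod 2 = 1
  c[7] = d·G[:,7] = (11111111011111111110110100)·(00001111111000000011111111) mod 2 = 0+0+0+0+1+1+1+1+0+1+1+0+0+0+0+0+0+0+1+0+1+1+0+1+0+0 mod 2 = 0
  c[8] = d·G[:,8] = (11111111011111111110110100)·(00001000000000000000000000) mod 2 = 0+0+0+0+1+0+0+0+0+0+0+0+0+0+0+0+0+0+0+0+0+0+0+0+0+0 mod 2 = 1
  c[9] = d·G[:,9] = (11111111011111111110110100)·(00000100000000000000000000) mod 2 = 0+0+0+0+0+1+0+0+0+0+0+0+0+0+0+0+0+0+0+0+0+0+0+0+0+0 mod 2 = 1
  c[10] = d·G[:,10] = (11111111011111111110110100)·(00000010000000000000000000) mod 2 = 0+0+0+0+0+0+1+0+0+0+0+0+0+0+0+0+0+0+0+0+0+0+0+0+0+0 mod 2 = 1
  c[11] = d·G[:,11] = (11111111011111111110110100)·(00000001000000000000000000) mod 2 = 0+0+0+0+0+0+0+1+0+0+0+0+0+0+0+0+0+0+0+0+0+0+0+0+0+0 mod 2 = 1
  c[12] = d·G[:,12] = (11111111011111111110110100)·(00000000100000000000000000) mod 2 = 0+0+0+0+0+0+0+0+0+0+0+0+0+0+0+0+0+0+0+0+0+0+0+0+0+0 mod 2 = 0
  c[13] = d·G[:,13] = (11111111011111111110110100)·(00000000010000000000000000) mod 2 = 0+0+0+0+0+0+0+0+0+1+0+0+0+0+0+0+0+0+0+0+0+0+0+0+0+0 mod 2 = 1
  c[14] = d·G[:,14] = (11111111011111111110110100)·(00000000001000000000000000) mod 2 = 0+0+0+0+0+0+0+0+0+0+1+0+0+0+0+0+0+0+0+0+0+0+0+0+0+0 mod 2 = 1
  c[15] = d·G[:,15] = (11111111011111111110110100)·(00000000000111111111111111) mod 2 = 0+0+0+0+0+0+0+0+0+0+0+1+1+1+1+1+1+1+1+0+1+1+0+1+0+0 mod 2 = 1
  c[16] = d·G[:,16] = (11111111011111111110110100)·(00000000000100000000000000) mod 2 = 0+0+0+0+0+0+0+0+0+0+0+1+0+0+0+0+0+0+0+0+0+0+0+0+0+0 mod 2 = 1
  c[17] = d·G[:,17] = (11111111011111111110110100)·(00000000000010000000000000) mod 2 = 0+0+0+0+0+0+0+0+0+0+0+0+1+0+0+0+0+0+0+0+0+0+0+0+0+0 mod 2 = 1
  c[18] = d·G[:,18] = (11111111011111111110110100)·(00000000000001000000000000) mod 2 = 0+0+0+0+0+0+0+0+0+0+0+0+0+1+0+0+0+0+0+0+0+0+0+0+0+0 mod 2 = 1
  c[19] = d·G[:,19] = (11111111011111111110110100)·(00000000000000100000000000) mod 2 = 0+0+0+0+0+0+0+0+0+0+0+0+0+0+1+0+0+0+0+0+0+0+0+0+0+0 mod 2 = 1
  c[20] = d·G[:,20] = (11111111011111111110110100)·(00000000000000010000000000) mod 2 = 0+0+0+0+0+0+0+0+0+0+0+0+0+0+0+1+0+0+0+0+0+0+0+0+0+0 mod 2 = 1
  c[21] = d·G[:,21] = (11111111011111111110110100)·(00000000000000001000000000) mod 2 = 0+0+0+0+0+0+0+0+0+0+0+0+0+0+0+0+1+0+0+0+0+0+0+0+0+0 mod 2 = 1
  c[22] = d·G[:,22] = (11111111011111111110110100)·(00000000000000000100000000) mod 2 = 0+0+0+0+0+0+0+0+0+0+0+0+0+0+0+0+0+1+0+0+0+0+0+0+0+0 mod 2 = 1
  c[23] = d·G[:,23] = (11111111011111111110110100)·(00000000000000000010000000) mod 2 = 0+0+0+0+0+0+0+0+0+0+0+0+0+0+0+0+0+0+1+0+0+0+0+0+0+0 mod 2 = 1
  c[24] = d·G[:,24] = (11111111011111111110110100)·(00000000000000000001000000) mod 2 = 0+0+0+0+0+0+0+0+0+0+0+0+0+0+0+0+0+0+0+0+0+0+0+0+0+0 mod 2 = 0
  c[25] = d·G[:,25] = (11111111011111111110110100)·(00000000000000000000100000) mod 2 = 0+0+0+0+0+0+0+0+0+0+0+0+0+0+0+0+0+0+0+0+1+0+0+0+0+0 mod 2 = 1
  c[26] = d·G[:,26] = (11111111011111111110110100)·(00000000000000000000010000) mod 2 = 0+0+0+0+0+0+0+0+0+0+0+0+0+0+0+0+0+0+0+0+0+1+0+0+0+0 mod 2 = 1
  c[27] = d·G[:,27] = (11111111011111111110110100)·(00000000000000000000001000) mod 2 = 0+0+0+0+0+0+0+0+0+0+0+0+0+0+0+0+0+0+0+0+0+0+0+0+0+0 mod 2 = 0
  c[28] = d·G[:,28] = (11111111011111111110110100)·(00000000000000000000000100) mod 2 = 0+0+0+0+0+0+0+0+0+0+0+0+0+0+0+0+0+0+0+0+0+0+0+1+0+0 mod 2 = 1
  c[29] = d·G[:,29] = (11111111011111111110110100)·(00000000000000000000000010) mod 2 = 0+0+0+0+0+0+0+0+0+0+0+0+0+0+0+0+0+0+0+0+0+0+0+0+0+0 mod 2 = 0
  c[30] = d·G[:,30] = (11111111011111111110110100)·(00000000000000000000000001) mod 2 = 0+0+0+0+0+0+0+0+0+0+0+0+0+0+0+0+0+0+0+0+0+0+0+0+0+0 mod 2 = 0
Codeword = 0111111011110111111111110110100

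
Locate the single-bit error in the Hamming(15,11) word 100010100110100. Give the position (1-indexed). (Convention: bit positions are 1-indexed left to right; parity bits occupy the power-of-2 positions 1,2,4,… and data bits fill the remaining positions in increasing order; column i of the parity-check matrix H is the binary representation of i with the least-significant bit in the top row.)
Syndrome s = H · r^T (mod 2), r = 100010100110100:
  s[0] = (101010101010101)·(100010100110100) mod 2 = 1+0+0+0+1+0+1+0+0+0+1+0+1+0+0 mod 2 = 1
  s[1] = (011001100110011)·(100010100110100) mod 2 = 0+0+0+0+0+0+1+0+0+1+1+0+0+0+0 mod 2 = 1
  s[2] = (000111100001111)·(100010100110100) mod 2 = 0+0+0+0+1+0+1+0+0+0+0+0+1+0+0 mod 2 = 1
  s[3] = (000000011111111)·(100010100110100) mod 2 = 0+0+0+0+0+0+0+0+0+1+1+0+1+0+0 mod 2 = 1
Syndrome = 1111
Column i of H is the binary representation of i, so the syndrome is the binary index of the flipped bit.
Read s = 1111 with s[0] as LSB: 1·2^0 + 1·2^1 + 1·2^2 + 1·2^3 = 15.
Error is at bit position 15.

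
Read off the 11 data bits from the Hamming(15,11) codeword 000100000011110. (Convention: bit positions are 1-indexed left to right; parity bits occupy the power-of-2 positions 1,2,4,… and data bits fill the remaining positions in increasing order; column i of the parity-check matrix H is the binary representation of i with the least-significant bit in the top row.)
Parity bits occupy power-of-2 positions; data bits are at positions {3,5,6,7,9,10,11,12,13,14,15} (1-indexed).
Extract: c[3]=0 c[5]=0 c[6]=0 c[7]=0 c[9]=0 c[10]=0 c[11]=1 c[12]=1 c[13]=1 c[14]=1 c[15]=0
Data = 00000011110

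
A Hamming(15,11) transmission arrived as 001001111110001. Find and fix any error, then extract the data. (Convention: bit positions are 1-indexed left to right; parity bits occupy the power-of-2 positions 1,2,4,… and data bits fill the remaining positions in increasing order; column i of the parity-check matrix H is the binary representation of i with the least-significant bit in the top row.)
Syndrome s = H · r^T (mod 2), r = 001001111110001:
  s[0] = (101010101010101)·(001001111110001) mod 2 = 0+0+1+0+0+0+1+0+1+0+1+0+0+0+1 mod 2 = 1
  s[1] = (011001100110011)·(001001111110001) mod 2 = 0+0+1+0+0+1+1+0+0+1+1+0+0+0+1 mod 2 = 0
  s[2] = (000111100001111)·(001001111110001) mod 2 = 0+0+0+0+0+1+1+0+0+0+0+0+0+0+1 mod 2 = 1
  s[3] = (000000011111111)·(001001111110001) mod 2 = 0+0+0+0+0+0+0+1+1+1+1+0+0+0+1 mod 2 = 1
Syndrome = 1011
Column 13 of H equals this syndrome → error at bit 13 (1-indexed).
Flip bit 13: 001001111110001 → 001001111110101
Extract data bits at positions {3,5,6,7,9,10,11,12,13,14,15}: 10111110101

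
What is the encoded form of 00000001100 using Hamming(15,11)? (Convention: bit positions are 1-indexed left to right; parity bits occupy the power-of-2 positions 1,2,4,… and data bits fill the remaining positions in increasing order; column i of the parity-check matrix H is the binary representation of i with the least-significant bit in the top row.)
Codeword c = d · G (mod 2), d = 00000001100:
  c[0] = d·G[:,0] = (00000001100)·(11011010101) mod 2 = 0+0+0+0+0+0+0+0+1+0+0 mod 2 = 1
  c[1] = d·G[:,1] = (00000001100)·(10110110011) mod 2 = 0+0+0+0+0+0+0+0+0+0+0 mod 2 = 0
  c[2] = d·G[:,2] = (00000001100)·(10000000000) mod 2 = 0+0+0+0+0+0+0+0+0+0+0 mod 2 = 0
  c[3] = d·G[:,3] = (00000001100)·(01110001111) mod 2 = 0+0+0+0+0+0+0+1+1+0+0 mod 2 = 0
  c[4] = d·G[:,4] = (00000001100)·(01000000000) mod 2 = 0+0+0+0+0+0+0+0+0+0+0 mod 2 = 0
  c[5] = d·G[:,5] = (00000001100)·(00100000000) mod 2 = 0+0+0+0+0+0+0+0+0+0+0 mod 2 = 0
  c[6] = d·G[:,6] = (00000001100)·(00010000000) mod 2 = 0+0+0+0+0+0+0+0+0+0+0 mod 2 = 0
  c[7] = d·G[:,7] = (00000001100)·(00001111111) mod 2 = 0+0+0+0+0+0+0+1+1+0+0 mod 2 = 0
  c[8] = d·G[:,8] = (00000001100)·(00001000000) mod 2 = 0+0+0+0+0+0+0+0+0+0+0 mod 2 = 0
  c[9] = d·G[:,9] = (00000001100)·(00000100000) mod 2 = 0+0+0+0+0+0+0+0+0+0+0 mod 2 = 0
  c[10] = d·G[:,10] = (00000001100)·(00000010000) mod 2 = 0+0+0+0+0+0+0+0+0+0+0 mod 2 = 0
  c[11] = d·G[:,11] = (00000001100)·(00000001000) mod 2 = 0+0+0+0+0+0+0+1+0+0+0 mod 2 = 1
  c[12] = d·G[:,12] = (00000001100)·(00000000100) mod 2 = 0+0+0+0+0+0+0+0+1+0+0 mod 2 = 1
  c[13] = d·G[:,13] = (00000001100)·(00000000010) mod 2 = 0+0+0+0+0+0+0+0+0+0+0 mod 2 = 0
  c[14] = d·G[:,14] = (00000001100)·(00000000001) mod 2 = 0+0+0+0+0+0+0+0+0+0+0 mod 2 = 0
Codeword = 100000000001100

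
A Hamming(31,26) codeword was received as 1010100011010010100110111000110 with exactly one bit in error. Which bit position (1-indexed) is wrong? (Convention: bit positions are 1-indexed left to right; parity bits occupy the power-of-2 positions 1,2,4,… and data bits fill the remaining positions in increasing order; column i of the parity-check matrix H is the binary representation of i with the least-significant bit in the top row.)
Syndrome s = H · r^T (mod 2), r = 1010100011010010100110111000110:
  s[0] = (1010101010101010101010101010101)·(1010100011010010100110111000110) mod 2 = 1+0+1+0+1+0+0+0+1+0+0+0+0+0+1+0+1+0+0+0+1+0+1+0+1+0+0+0+1+0+0 mod 2 = 0
  s[1] = (0110011001100110011001100110011)·(1010100011010010100110111000110) mod 2 = 0+0+1+0+0+0+0+0+0+1+0+0+0+0+1+0+0+0+0+0+0+0+1+0+0+0+0+0+0+1+0 mod 2 = 1
  s[2] = (0001111000011110000111100001111)·(1010100011010010100110111000110) mod 2 = 0+0+0+0+1+0+0+0+0+0+0+1+0+0+1+0+0+0+0+1+1+0+1+0+0+0+0+0+1+1+0 mod 2 = 0
  s[3] = (0000000111111110000000011111111)·(1010100011010010100110111000110) mod 2 = 0+0+0+0+0+0+0+0+1+1+0+1+0+0+1+0+0+0+0+0+0+0+0+1+1+0+0+0+1+1+0 mod 2 = 0
  s[4] = (0000000000000001111111111111111)·(1010100011010010100110111000110) mod 2 = 0+0+0+0+0+0+0+0+0+0+0+0+0+0+0+0+1+0+0+1+1+0+1+1+1+0+0+0+1+1+0 mod 2 = 0
Syndrome = 01000
Column i of H is the binary representation of i, so the syndrome is the binary index of the flipped bit.
Read s = 01000 with s[0] as LSB: 0·2^0 + 1·2^1 + 0·2^2 + 0·2^3 + 0·2^4 = 2.
Error is at bit position 2.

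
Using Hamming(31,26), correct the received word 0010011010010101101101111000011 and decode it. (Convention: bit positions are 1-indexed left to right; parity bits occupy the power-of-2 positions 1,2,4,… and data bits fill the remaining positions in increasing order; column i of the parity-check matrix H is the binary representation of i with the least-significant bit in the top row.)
Syndrome s = H · r^T (mod 2), r = 0010011010010101101101111000011:
  s[0] = (1010101010101010101010101010101)·(0010011010010101101101111000011) mod 2 = 0+0+1+0+0+0+1+0+1+0+0+0+0+0+0+0+1+0+1+0+0+0+1+0+1+0+0+0+0+0+1 mod 2 = 0
  s[1] = (0110011001100110011001100110011)·(0010011010010101101101111000011) mod 2 = 0+0+1+0+0+1+1+0+0+0+0+0+0+1+0+0+0+0+1+0+0+1+1+0+0+0+0+0+0+1+1 mod 2 = 1
  s[2] = (0001111000011110000111100001111)·(0010011010010101101101111000011) mod 2 = 0+0+0+0+0+1+1+0+0+0+0+1+0+1+0+0+0+0+0+1+0+1+1+0+0+0+0+0+0+1+1 mod 2 = 1
  s[3] = (0000000111111110000000011111111)·(0010011010010101101101111000011) mod 2 = 0+0+0+0+0+0+0+0+1+0+0+1+0+1+0+0+0+0+0+0+0+0+0+1+1+0+0+0+0+1+1 mod 2 = 1
  s[4] = (0000000000000001111111111111111)·(0010011010010101101101111000011) mod 2 = 0+0+0+0+0+0+0+0+0+0+0+0+0+0+0+1+1+0+1+1+0+1+1+1+1+0+0+0+0+1+1 mod 2 = 0
Syndrome = 01110
Column 14 of H equals this syndrome → error at bit 14 (1-indexed).
Flip bit 14: 0010011010010101101101111000011 → 0010011010010001101101111000011
Extract data bits at positions {3,5,6,7,9,10,11,12,13,14,15,17,18,19,20,21,22,23,24,25,26,27,28,29,30,31}: 10111001000101101111000011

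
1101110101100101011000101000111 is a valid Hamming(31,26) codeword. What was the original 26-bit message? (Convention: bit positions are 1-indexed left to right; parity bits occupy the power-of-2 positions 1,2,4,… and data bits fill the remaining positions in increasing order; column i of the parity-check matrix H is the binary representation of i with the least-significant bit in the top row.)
Parity bits occupy power-of-2 positions; data bits are at positions {3,5,6,7,9,10,11,12,13,14,15,17,18,19,20,21,22,23,24,25,26,27,28,29,30,31} (1-indexed).
Extract: c[3]=0 c[5]=1 c[6]=1 c[7]=0 c[9]=0 c[10]=1 c[11]=1 c[12]=0 c[13]=0 c[14]=1 c[15]=0 c[17]=0 c[18]=1 c[19]=1 c[20]=0 c[21]=0 c[22]=0 c[23]=1 c[24]=0 c[25]=1 c[26]=0 c[27]=0 c[28]=0 c[29]=1 c[30]=1 c[31]=1
Data = 01100110010011000101000111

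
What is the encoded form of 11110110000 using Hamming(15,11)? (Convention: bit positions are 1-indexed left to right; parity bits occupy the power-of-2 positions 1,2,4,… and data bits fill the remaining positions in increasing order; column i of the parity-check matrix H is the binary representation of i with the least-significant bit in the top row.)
Codeword c = d · G (mod 2), d = 11110110000:
  c[0] = d·G[:,0] = (11110110000)·(11011010101) mod 2 = 1+1+0+1+0+0+1+0+0+0+0 mod 2 = 0
  c[1] = d·G[:,1] = (11110110000)·(10110110011) mod 2 = 1+0+1+1+0+1+1+0+0+0+0 mod 2 = 1
  c[2] = d·G[:,2] = (11110110000)·(10000000000) mod 2 = 1+0+0+0+0+0+0+0+0+0+0 mod 2 = 1
  c[3] = d·G[:,3] = (11110110000)·(01110001111) mod 2 = 0+1+1+1+0+0+0+0+0+0+0 mod 2 = 1
  c[4] = d·G[:,4] = (11110110000)·(01000000000) mod 2 = 0+1+0+0+0+0+0+0+0+0+0 mod 2 = 1
  c[5] = d·G[:,5] = (11110110000)·(00100000000) mod 2 = 0+0+1+0+0+0+0+0+0+0+0 mod 2 = 1
  c[6] = d·G[:,6] = (11110110000)·(00010000000) mod 2 = 0+0+0+1+0+0+0+0+0+0+0 mod 2 = 1
  c[7] = d·G[:,7] = (11110110000)·(00001111111) mod 2 = 0+0+0+0+0+1+1+0+0+0+0 mod 2 = 0
  c[8] = d·G[:,8] = (11110110000)·(00001000000) mod 2 = 0+0+0+0+0+0+0+0+0+0+0 mod 2 = 0
  c[9] = d·G[:,9] = (11110110000)·(00000100000) mod 2 = 0+0+0+0+0+1+0+0+0+0+0 mod 2 = 1
  c[10] = d·G[:,10] = (11110110000)·(00000010000) mod 2 = 0+0+0+0+0+0+1+0+0+0+0 mod 2 = 1
  c[11] = d·G[:,11] = (11110110000)·(00000001000) mod 2 = 0+0+0+0+0+0+0+0+0+0+0 mod 2 = 0
  c[12] = d·G[:,12] = (11110110000)·(00000000100) mod 2 = 0+0+0+0+0+0+0+0+0+0+0 mod 2 = 0
  c[13] = d·G[:,13] = (11110110000)·(00000000010) mod 2 = 0+0+0+0+0+0+0+0+0+0+0 mod 2 = 0
  c[14] = d·G[:,14] = (11110110000)·(00000000001) mod 2 = 0+0+0+0+0+0+0+0+0+0+0 mod 2 = 0
Codeword = 011111100110000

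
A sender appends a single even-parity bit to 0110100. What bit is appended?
Sum of data bits: 0+1+1+0+1+0+0 = 3.
3 mod 2 = 1, so parity bit = 1.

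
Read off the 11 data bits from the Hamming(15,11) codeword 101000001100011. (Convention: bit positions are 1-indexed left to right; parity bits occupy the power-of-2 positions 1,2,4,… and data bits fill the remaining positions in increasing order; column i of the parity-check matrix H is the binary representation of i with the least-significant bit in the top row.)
Parity bits occupy power-of-2 positions; data bits are at positions {3,5,6,7,9,10,11,12,13,14,15} (1-indexed).
Extract: c[3]=1 c[5]=0 c[6]=0 c[7]=0 c[9]=1 c[10]=1 c[11]=0 c[12]=0 c[13]=0 c[14]=1 c[15]=1
Data = 10001100011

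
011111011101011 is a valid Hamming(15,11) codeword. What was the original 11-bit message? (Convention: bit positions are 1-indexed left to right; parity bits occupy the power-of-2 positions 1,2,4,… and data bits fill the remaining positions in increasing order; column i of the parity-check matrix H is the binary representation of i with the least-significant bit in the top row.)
Parity bits occupy power-of-2 positions; data bits are at positions {3,5,6,7,9,10,11,12,13,14,15} (1-indexed).
Extract: c[3]=1 c[5]=1 c[6]=1 c[7]=0 c[9]=1 c[10]=1 c[11]=0 c[12]=1 c[13]=0 c[14]=1 c[15]=1
Data = 11101101011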